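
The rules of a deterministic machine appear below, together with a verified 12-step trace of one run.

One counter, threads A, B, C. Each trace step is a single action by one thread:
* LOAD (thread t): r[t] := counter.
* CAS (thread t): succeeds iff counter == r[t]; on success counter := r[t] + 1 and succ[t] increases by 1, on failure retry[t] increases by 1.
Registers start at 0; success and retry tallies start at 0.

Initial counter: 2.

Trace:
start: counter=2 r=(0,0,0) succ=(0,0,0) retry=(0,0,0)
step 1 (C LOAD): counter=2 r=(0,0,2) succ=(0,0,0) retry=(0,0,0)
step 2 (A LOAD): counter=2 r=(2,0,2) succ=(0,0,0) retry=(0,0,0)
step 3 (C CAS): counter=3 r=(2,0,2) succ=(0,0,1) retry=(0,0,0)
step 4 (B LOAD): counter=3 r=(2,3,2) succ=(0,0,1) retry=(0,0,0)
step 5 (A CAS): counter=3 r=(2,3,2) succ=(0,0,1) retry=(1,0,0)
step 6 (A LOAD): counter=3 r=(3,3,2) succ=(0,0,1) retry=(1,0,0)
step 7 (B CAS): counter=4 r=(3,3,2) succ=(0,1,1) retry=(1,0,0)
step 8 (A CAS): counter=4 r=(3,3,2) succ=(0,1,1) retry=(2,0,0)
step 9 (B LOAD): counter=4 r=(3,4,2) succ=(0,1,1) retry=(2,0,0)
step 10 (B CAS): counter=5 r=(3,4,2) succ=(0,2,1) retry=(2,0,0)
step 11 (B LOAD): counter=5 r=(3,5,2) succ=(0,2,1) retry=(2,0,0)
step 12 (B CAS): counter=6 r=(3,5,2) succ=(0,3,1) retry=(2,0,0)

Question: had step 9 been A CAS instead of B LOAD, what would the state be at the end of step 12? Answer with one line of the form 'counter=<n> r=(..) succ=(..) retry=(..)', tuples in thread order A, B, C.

(re-executing from step 9 with the substitution; state before step 9: counter=4 r=(3,3,2) succ=(0,1,1) retry=(2,0,0))
step 9 (A CAS): counter=4 r=(3,3,2) succ=(0,1,1) retry=(3,0,0)
step 10 (B CAS): counter=4 r=(3,3,2) succ=(0,1,1) retry=(3,1,0)
step 11 (B LOAD): counter=4 r=(3,4,2) succ=(0,1,1) retry=(3,1,0)
step 12 (B CAS): counter=5 r=(3,4,2) succ=(0,2,1) retry=(3,1,0)

counter=5 r=(3,4,2) succ=(0,2,1) retry=(3,1,0)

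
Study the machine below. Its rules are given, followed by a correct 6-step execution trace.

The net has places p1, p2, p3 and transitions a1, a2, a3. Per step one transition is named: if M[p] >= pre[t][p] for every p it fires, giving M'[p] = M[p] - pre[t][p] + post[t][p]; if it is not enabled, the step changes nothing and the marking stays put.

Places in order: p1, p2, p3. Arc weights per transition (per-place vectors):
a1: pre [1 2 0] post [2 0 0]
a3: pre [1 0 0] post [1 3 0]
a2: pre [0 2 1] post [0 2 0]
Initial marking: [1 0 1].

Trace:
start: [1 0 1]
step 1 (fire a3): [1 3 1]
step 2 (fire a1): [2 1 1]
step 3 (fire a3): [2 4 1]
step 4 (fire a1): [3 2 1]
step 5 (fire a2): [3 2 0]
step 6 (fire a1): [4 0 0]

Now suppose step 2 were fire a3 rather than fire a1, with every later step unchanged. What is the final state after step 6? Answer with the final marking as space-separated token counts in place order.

3 5 0

(re-executing from step 2 with the substitution; state before step 2: [1 3 1])
step 2 (fire a3): [1 6 1]
step 3 (fire a3): [1 9 1]
step 4 (fire a1): [2 7 1]
step 5 (fire a2): [2 7 0]
step 6 (fire a1): [3 5 0]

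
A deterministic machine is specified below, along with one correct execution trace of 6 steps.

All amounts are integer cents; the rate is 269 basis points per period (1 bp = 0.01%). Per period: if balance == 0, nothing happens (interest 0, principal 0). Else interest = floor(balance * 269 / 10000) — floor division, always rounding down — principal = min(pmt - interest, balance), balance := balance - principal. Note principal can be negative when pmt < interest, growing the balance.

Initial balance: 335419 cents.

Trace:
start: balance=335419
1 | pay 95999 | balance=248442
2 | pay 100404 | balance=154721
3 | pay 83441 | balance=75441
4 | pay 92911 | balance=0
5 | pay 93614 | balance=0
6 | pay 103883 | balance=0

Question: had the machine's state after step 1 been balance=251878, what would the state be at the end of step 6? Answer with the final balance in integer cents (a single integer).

0

state after step 1 := balance=251878
2 | pay 100404 | balance=158249
3 | pay 83441 | balance=79064
4 | pay 92911 | balance=0
5 | pay 93614 | balance=0
6 | pay 103883 | balance=0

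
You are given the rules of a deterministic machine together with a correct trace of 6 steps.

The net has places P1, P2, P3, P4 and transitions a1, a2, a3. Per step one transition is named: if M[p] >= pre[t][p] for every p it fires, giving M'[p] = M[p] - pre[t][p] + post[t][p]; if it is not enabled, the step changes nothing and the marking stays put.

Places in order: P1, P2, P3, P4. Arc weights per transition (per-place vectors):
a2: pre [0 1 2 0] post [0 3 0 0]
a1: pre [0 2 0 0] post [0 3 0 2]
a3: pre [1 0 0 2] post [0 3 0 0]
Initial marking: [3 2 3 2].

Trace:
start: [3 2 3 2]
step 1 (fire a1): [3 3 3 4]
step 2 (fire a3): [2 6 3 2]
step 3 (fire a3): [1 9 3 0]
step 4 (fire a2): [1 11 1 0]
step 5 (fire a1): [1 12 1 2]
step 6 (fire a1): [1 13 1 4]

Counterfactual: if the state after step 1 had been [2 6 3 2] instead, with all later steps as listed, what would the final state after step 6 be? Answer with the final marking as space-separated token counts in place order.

state after step 1 := [2 6 3 2]
step 2 (fire a3): [1 9 3 0]
step 3 (fire a3): [1 9 3 0]
step 4 (fire a2): [1 11 1 0]
step 5 (fire a1): [1 12 1 2]
step 6 (fire a1): [1 13 1 4]

1 13 1 4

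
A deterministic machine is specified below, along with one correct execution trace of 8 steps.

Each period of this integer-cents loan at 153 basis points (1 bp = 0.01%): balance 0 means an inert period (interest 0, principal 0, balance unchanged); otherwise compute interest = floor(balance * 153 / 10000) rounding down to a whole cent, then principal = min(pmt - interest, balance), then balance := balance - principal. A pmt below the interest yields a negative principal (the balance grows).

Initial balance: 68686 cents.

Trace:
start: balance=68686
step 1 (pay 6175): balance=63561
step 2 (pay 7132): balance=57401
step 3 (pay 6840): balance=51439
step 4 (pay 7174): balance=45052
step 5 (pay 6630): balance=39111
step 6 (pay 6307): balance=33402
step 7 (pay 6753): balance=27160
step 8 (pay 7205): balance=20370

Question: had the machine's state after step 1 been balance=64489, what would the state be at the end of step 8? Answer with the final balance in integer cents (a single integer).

21401

state after step 1 := balance=64489
step 2 (pay 7132): balance=58343
step 3 (pay 6840): balance=52395
step 4 (pay 7174): balance=46022
step 5 (pay 6630): balance=40096
step 6 (pay 6307): balance=34402
step 7 (pay 6753): balance=28175
step 8 (pay 7205): balance=21401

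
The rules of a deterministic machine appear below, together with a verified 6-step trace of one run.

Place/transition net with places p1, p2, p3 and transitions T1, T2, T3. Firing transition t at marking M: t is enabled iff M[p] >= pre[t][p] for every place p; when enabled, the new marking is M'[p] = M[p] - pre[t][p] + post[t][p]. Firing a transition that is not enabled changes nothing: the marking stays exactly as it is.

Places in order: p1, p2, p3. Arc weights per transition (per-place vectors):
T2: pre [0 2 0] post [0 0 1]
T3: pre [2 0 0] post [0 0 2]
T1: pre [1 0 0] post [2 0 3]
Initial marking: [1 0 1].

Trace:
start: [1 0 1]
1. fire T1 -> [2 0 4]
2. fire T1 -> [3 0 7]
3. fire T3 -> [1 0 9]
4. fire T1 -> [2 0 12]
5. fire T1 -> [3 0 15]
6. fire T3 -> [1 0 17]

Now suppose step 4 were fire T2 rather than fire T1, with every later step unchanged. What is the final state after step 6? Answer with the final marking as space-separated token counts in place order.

0 0 14

(re-executing from step 4 with the substitution; state before step 4: [1 0 9])
4. fire T2 -> [1 0 9]
5. fire T1 -> [2 0 12]
6. fire T3 -> [0 0 14]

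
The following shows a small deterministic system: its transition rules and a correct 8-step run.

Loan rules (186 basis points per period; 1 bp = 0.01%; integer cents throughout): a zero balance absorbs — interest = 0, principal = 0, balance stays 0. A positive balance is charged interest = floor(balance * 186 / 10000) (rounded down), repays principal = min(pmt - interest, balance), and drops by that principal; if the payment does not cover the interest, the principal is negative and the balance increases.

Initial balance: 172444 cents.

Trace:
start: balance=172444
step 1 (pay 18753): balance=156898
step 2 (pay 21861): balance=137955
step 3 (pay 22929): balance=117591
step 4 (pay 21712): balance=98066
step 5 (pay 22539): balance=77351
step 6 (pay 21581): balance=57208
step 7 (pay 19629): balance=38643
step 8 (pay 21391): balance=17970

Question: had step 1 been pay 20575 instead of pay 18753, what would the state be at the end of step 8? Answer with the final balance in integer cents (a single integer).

15897

(re-executing from step 1 with the substitution; state before step 1: balance=172444)
step 1 (pay 20575): balance=155076
step 2 (pay 21861): balance=136099
step 3 (pay 22929): balance=115701
step 4 (pay 21712): balance=96141
step 5 (pay 22539): balance=75390
step 6 (pay 21581): balance=55211
step 7 (pay 19629): balance=36608
step 8 (pay 21391): balance=15897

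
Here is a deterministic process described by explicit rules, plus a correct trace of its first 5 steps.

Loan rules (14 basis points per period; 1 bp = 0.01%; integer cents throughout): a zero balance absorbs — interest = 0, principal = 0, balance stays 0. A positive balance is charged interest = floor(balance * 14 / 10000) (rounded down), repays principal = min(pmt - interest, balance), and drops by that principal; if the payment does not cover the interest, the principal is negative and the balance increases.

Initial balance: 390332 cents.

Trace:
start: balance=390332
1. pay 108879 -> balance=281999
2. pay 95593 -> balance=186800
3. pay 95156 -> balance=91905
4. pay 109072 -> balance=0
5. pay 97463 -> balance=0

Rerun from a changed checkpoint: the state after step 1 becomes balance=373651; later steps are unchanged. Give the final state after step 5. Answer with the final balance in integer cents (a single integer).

0

state after step 1 := balance=373651
2. pay 95593 -> balance=278581
3. pay 95156 -> balance=183815
4. pay 109072 -> balance=75000
5. pay 97463 -> balance=0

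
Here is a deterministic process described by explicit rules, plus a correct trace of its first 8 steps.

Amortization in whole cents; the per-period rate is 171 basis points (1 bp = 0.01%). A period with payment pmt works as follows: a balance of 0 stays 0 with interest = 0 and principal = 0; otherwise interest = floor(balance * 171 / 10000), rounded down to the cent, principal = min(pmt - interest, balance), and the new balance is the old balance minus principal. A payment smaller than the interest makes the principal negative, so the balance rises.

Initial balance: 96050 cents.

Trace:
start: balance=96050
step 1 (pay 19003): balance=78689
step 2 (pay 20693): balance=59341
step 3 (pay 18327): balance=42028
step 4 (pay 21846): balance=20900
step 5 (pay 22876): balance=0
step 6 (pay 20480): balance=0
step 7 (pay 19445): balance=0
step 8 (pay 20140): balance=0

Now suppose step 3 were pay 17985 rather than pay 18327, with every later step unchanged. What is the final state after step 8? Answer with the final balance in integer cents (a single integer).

(re-executing from step 3 with the substitution; state before step 3: balance=59341)
step 3 (pay 17985): balance=42370
step 4 (pay 21846): balance=21248
step 5 (pay 22876): balance=0
step 6 (pay 20480): balance=0
step 7 (pay 19445): balance=0
step 8 (pay 20140): balance=0

0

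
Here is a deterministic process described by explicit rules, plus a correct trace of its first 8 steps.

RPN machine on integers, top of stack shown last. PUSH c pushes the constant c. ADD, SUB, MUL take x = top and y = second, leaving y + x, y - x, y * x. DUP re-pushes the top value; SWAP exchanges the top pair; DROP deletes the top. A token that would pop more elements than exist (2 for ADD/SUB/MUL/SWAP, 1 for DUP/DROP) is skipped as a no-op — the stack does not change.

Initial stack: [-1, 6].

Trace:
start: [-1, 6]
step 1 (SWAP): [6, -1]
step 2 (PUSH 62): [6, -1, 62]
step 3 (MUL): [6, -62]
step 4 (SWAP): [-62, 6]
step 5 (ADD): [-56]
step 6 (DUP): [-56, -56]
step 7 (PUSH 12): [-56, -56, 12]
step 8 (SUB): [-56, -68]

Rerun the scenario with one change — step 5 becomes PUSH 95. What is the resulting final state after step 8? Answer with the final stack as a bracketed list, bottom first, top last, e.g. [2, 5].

(re-executing from step 5 with the substitution; state before step 5: [-62, 6])
step 5 (PUSH 95): [-62, 6, 95]
step 6 (DUP): [-62, 6, 95, 95]
step 7 (PUSH 12): [-62, 6, 95, 95, 12]
step 8 (SUB): [-62, 6, 95, 83]

[-62, 6, 95, 83]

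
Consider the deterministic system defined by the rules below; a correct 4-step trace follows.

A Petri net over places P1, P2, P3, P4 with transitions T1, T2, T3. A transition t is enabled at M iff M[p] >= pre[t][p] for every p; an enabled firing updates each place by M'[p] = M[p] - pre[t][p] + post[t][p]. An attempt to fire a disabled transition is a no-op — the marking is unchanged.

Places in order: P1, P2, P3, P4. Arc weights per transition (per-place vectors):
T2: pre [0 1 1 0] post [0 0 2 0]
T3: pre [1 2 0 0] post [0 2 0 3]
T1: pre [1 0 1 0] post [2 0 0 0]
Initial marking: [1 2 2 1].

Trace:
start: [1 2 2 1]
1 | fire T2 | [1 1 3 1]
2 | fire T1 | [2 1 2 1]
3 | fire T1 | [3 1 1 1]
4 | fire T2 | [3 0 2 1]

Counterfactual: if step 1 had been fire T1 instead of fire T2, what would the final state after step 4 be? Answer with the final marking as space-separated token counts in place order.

(re-executing from step 1 with the substitution; state before step 1: [1 2 2 1])
1 | fire T1 | [2 2 1 1]
2 | fire T1 | [3 2 0 1]
3 | fire T1 | [3 2 0 1]
4 | fire T2 | [3 2 0 1]

3 2 0 1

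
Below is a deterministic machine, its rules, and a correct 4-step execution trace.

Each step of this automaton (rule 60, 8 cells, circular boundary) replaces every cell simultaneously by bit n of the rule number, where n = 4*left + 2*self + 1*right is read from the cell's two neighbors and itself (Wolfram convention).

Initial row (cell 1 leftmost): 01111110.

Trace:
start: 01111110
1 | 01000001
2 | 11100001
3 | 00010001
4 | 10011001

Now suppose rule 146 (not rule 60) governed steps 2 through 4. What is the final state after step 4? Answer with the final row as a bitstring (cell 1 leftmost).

(re-executing steps 2..4 under rule 146; state before step 2: 01000001)
2 | 00100010
3 | 01010101
4 | 00000000

00000000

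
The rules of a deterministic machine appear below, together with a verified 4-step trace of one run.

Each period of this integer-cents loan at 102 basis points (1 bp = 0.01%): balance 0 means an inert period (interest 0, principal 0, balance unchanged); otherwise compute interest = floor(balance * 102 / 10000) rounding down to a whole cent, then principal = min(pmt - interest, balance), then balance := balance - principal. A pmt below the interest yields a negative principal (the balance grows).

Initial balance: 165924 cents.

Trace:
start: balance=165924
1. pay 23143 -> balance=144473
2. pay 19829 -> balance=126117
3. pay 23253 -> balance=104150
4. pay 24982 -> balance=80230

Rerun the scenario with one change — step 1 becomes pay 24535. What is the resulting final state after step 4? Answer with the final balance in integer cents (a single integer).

(re-executing from step 1 with the substitution; state before step 1: balance=165924)
1. pay 24535 -> balance=143081
2. pay 19829 -> balance=124711
3. pay 23253 -> balance=102730
4. pay 24982 -> balance=78795

78795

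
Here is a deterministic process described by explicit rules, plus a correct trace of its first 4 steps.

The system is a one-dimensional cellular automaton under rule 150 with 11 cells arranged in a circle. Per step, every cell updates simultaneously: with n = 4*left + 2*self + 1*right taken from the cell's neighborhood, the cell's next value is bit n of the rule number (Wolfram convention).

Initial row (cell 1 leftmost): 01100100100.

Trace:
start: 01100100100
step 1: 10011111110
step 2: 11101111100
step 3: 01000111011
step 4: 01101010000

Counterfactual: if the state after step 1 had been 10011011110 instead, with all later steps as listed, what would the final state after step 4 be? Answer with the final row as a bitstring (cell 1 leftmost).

state after step 1 := 10011011110
step 2: 11100001100
step 3: 01010010011
step 4: 01011111100

01011111100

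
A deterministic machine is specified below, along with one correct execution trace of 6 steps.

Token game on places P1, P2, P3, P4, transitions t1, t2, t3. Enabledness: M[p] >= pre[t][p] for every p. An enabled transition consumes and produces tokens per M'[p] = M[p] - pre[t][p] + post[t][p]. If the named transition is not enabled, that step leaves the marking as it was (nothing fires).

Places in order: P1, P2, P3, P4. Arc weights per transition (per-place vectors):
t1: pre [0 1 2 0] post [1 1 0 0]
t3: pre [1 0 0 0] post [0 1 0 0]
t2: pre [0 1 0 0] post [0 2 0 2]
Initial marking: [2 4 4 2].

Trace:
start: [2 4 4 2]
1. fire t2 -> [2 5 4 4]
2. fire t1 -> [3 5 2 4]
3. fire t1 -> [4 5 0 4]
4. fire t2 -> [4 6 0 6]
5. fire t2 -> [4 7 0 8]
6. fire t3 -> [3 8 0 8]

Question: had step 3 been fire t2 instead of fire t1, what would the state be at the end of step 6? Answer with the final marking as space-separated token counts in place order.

2 9 2 10

(re-executing from step 3 with the substitution; state before step 3: [3 5 2 4])
3. fire t2 -> [3 6 2 6]
4. fire t2 -> [3 7 2 8]
5. fire t2 -> [3 8 2 10]
6. fire t3 -> [2 9 2 10]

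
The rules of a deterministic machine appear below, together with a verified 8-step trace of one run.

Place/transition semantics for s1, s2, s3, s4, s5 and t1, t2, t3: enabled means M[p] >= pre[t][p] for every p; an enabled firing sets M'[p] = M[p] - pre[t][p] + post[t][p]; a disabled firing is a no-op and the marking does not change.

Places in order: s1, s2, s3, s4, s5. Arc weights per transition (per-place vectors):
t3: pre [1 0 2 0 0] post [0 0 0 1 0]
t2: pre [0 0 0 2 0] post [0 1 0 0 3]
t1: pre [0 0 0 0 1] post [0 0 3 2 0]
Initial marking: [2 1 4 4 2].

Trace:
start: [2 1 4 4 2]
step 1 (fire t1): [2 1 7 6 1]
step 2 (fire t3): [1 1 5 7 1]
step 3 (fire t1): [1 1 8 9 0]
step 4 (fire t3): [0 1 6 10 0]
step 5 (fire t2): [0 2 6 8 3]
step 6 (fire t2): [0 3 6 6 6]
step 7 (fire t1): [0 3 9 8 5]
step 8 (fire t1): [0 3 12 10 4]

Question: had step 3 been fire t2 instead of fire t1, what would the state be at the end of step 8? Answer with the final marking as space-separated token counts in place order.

(re-executing from step 3 with the substitution; state before step 3: [1 1 5 7 1])
step 3 (fire t2): [1 2 5 5 4]
step 4 (fire t3): [0 2 3 6 4]
step 5 (fire t2): [0 3 3 4 7]
step 6 (fire t2): [0 4 3 2 10]
step 7 (fire t1): [0 4 6 4 9]
step 8 (fire t1): [0 4 9 6 8]

0 4 9 6 8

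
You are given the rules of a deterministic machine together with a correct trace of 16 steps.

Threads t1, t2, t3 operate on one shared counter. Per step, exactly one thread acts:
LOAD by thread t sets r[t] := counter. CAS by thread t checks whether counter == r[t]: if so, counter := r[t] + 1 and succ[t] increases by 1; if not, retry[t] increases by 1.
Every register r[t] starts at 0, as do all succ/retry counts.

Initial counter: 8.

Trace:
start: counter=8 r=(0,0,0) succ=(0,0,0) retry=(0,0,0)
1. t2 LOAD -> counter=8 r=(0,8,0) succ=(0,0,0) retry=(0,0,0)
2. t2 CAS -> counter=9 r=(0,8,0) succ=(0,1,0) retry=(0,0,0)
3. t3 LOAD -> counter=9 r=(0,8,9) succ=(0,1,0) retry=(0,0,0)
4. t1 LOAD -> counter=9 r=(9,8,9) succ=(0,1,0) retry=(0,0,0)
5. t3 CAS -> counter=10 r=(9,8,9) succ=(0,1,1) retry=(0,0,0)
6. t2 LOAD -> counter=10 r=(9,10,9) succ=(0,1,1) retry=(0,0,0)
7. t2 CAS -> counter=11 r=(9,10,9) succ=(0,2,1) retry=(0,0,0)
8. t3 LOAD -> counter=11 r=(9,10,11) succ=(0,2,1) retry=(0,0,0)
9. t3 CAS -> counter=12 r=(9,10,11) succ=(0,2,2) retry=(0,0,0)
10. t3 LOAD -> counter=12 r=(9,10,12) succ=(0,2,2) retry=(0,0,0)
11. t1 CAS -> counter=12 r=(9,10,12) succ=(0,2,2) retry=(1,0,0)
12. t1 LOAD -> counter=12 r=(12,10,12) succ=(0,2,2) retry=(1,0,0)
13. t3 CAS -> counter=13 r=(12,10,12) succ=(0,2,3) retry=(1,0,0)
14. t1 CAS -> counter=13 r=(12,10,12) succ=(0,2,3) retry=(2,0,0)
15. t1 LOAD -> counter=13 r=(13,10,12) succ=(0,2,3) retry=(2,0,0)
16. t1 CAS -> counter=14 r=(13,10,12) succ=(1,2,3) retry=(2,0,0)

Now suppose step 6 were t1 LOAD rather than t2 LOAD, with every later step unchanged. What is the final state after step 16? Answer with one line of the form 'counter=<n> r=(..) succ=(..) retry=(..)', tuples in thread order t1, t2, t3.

counter=13 r=(12,8,11) succ=(1,1,3) retry=(2,1,0)

(re-executing from step 6 with the substitution; state before step 6: counter=10 r=(9,8,9) succ=(0,1,1) retry=(0,0,0))
6. t1 LOAD -> counter=10 r=(10,8,9) succ=(0,1,1) retry=(0,0,0)
7. t2 CAS -> counter=10 r=(10,8,9) succ=(0,1,1) retry=(0,1,0)
8. t3 LOAD -> counter=10 r=(10,8,10) succ=(0,1,1) retry=(0,1,0)
9. t3 CAS -> counter=11 r=(10,8,10) succ=(0,1,2) retry=(0,1,0)
10. t3 LOAD -> counter=11 r=(10,8,11) succ=(0,1,2) retry=(0,1,0)
11. t1 CAS -> counter=11 r=(10,8,11) succ=(0,1,2) retry=(1,1,0)
12. t1 LOAD -> counter=11 r=(11,8,11) succ=(0,1,2) retry=(1,1,0)
13. t3 CAS -> counter=12 r=(11,8,11) succ=(0,1,3) retry=(1,1,0)
14. t1 CAS -> counter=12 r=(11,8,11) succ=(0,1,3) retry=(2,1,0)
15. t1 LOAD -> counter=12 r=(12,8,11) succ=(0,1,3) retry=(2,1,0)
16. t1 CAS -> counter=13 r=(12,8,11) succ=(1,1,3) retry=(2,1,0)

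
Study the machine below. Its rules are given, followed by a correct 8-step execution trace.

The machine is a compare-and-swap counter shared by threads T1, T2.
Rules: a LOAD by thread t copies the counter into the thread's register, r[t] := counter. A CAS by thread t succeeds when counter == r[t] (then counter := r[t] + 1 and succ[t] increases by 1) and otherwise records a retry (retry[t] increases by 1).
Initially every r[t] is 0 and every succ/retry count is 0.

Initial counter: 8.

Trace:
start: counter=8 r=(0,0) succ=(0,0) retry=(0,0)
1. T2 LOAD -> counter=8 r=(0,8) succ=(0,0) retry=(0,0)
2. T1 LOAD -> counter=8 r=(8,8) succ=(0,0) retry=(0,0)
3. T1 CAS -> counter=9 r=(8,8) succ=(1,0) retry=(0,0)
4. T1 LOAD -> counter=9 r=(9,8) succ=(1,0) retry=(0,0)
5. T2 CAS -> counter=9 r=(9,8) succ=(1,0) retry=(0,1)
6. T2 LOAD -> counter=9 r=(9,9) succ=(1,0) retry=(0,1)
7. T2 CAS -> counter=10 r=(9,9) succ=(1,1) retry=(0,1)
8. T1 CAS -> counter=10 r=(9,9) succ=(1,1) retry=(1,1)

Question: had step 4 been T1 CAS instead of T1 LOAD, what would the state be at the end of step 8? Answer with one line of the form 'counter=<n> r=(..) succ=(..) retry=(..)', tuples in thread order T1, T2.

counter=10 r=(8,9) succ=(1,1) retry=(2,1)

(re-executing from step 4 with the substitution; state before step 4: counter=9 r=(8,8) succ=(1,0) retry=(0,0))
4. T1 CAS -> counter=9 r=(8,8) succ=(1,0) retry=(1,0)
5. T2 CAS -> counter=9 r=(8,8) succ=(1,0) retry=(1,1)
6. T2 LOAD -> counter=9 r=(8,9) succ=(1,0) retry=(1,1)
7. T2 CAS -> counter=10 r=(8,9) succ=(1,1) retry=(1,1)
8. T1 CAS -> counter=10 r=(8,9) succ=(1,1) retry=(2,1)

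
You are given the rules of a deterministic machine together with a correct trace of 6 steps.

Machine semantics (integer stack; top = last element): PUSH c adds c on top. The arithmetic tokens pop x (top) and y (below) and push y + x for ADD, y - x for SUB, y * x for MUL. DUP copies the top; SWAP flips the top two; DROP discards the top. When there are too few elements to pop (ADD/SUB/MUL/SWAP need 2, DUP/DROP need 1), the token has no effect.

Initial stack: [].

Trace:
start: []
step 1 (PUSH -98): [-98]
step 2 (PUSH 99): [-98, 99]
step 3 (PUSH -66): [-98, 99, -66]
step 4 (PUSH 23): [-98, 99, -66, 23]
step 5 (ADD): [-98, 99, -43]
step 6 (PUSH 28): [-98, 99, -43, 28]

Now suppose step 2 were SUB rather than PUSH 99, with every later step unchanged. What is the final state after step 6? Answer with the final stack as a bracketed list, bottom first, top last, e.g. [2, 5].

(re-executing from step 2 with the substitution; state before step 2: [-98])
step 2 (SUB): [-98]
step 3 (PUSH -66): [-98, -66]
step 4 (PUSH 23): [-98, -66, 23]
step 5 (ADD): [-98, -43]
step 6 (PUSH 28): [-98, -43, 28]

[-98, -43, 28]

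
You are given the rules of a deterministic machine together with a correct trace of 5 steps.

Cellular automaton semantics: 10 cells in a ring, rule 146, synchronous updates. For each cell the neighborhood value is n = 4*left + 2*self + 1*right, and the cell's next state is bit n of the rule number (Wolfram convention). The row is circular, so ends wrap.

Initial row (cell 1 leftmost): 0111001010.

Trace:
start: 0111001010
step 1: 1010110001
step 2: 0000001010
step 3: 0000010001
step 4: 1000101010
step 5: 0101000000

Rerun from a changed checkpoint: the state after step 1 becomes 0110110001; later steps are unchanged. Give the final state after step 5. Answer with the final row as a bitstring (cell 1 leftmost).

0101000000

state after step 1 := 0110110001
step 2: 0000001010
step 3: 0000010001
step 4: 1000101010
step 5: 0101000000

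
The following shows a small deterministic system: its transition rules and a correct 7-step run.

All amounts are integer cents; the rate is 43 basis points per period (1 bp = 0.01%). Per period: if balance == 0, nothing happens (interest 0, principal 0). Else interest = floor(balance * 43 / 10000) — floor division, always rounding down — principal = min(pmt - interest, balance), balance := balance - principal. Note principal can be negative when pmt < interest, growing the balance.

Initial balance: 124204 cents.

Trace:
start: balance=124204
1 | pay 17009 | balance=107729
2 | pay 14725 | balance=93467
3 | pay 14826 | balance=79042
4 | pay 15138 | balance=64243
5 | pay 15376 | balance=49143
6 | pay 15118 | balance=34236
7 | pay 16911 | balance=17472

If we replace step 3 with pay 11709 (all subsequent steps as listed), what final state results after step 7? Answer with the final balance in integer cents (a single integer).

20642

(re-executing from step 3 with the substitution; state before step 3: balance=93467)
3 | pay 11709 | balance=82159
4 | pay 15138 | balance=67374
5 | pay 15376 | balance=52287
6 | pay 15118 | balance=37393
7 | pay 16911 | balance=20642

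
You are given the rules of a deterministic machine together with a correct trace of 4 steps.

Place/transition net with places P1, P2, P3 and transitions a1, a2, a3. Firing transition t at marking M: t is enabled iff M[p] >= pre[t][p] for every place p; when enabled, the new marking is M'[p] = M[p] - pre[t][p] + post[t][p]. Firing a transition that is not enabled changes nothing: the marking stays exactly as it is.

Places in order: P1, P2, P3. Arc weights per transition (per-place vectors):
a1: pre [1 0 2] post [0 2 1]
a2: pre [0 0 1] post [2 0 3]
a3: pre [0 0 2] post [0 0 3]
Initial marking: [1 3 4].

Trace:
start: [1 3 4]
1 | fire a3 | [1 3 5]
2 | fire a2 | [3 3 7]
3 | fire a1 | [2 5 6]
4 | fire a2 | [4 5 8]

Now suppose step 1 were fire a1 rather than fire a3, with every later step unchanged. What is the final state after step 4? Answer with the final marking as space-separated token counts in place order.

3 7 6

(re-executing from step 1 with the substitution; state before step 1: [1 3 4])
1 | fire a1 | [0 5 3]
2 | fire a2 | [2 5 5]
3 | fire a1 | [1 7 4]
4 | fire a2 | [3 7 6]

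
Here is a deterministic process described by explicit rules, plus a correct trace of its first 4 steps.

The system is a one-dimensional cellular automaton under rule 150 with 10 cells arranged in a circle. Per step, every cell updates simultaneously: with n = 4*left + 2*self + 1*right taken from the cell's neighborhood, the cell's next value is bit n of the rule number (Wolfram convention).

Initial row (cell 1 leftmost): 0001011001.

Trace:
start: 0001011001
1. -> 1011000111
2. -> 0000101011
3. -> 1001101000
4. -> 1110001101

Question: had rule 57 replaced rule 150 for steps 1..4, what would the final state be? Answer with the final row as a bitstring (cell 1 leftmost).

1010101010

(re-executing steps 1..4 under rule 57; state before step 1: 0001011001)
1. -> 1100110100
2. -> 1010101010
3. -> 0101010101
4. -> 1010101010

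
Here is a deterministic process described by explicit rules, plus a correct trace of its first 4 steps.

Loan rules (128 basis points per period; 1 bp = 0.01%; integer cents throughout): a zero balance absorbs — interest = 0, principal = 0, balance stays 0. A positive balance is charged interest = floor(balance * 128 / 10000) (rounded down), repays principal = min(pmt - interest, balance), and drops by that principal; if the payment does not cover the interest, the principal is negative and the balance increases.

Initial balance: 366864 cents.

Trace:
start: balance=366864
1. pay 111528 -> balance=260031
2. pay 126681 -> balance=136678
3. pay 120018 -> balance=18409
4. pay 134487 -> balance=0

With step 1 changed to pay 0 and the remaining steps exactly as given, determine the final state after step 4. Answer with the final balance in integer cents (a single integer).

22

(re-executing from step 1 with the substitution; state before step 1: balance=366864)
1. pay 0 -> balance=371559
2. pay 126681 -> balance=249633
3. pay 120018 -> balance=132810
4. pay 134487 -> balance=22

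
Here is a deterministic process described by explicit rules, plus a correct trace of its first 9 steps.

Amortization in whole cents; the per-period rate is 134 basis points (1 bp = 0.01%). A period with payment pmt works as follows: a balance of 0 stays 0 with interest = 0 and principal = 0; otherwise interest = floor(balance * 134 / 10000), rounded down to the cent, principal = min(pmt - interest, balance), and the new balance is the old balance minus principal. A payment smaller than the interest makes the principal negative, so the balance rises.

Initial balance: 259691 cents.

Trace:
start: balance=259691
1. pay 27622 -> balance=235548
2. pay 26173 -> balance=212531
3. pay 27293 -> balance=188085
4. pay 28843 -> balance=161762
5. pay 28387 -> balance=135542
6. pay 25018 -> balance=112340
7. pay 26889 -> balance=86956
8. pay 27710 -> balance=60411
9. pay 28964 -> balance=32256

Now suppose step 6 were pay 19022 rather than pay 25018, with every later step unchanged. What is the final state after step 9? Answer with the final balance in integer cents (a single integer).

(re-executing from step 6 with the substitution; state before step 6: balance=135542)
6. pay 19022 -> balance=118336
7. pay 26889 -> balance=93032
8. pay 27710 -> balance=66568
9. pay 28964 -> balance=38496

38496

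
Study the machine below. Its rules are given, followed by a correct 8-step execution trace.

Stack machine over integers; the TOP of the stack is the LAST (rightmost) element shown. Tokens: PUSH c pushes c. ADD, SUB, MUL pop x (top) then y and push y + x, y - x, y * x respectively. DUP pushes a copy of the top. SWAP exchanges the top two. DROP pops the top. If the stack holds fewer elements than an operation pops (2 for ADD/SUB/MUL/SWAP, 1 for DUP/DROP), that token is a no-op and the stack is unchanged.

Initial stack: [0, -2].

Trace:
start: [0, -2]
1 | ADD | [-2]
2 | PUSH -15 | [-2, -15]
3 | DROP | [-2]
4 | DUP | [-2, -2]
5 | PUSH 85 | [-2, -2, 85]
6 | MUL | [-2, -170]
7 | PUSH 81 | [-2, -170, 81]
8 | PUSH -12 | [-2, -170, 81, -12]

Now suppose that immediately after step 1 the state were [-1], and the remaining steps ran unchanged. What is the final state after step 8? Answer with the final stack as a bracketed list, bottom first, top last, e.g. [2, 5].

[-1, -85, 81, -12]

state after step 1 := [-1]
2 | PUSH -15 | [-1, -15]
3 | DROP | [-1]
4 | DUP | [-1, -1]
5 | PUSH 85 | [-1, -1, 85]
6 | MUL | [-1, -85]
7 | PUSH 81 | [-1, -85, 81]
8 | PUSH -12 | [-1, -85, 81, -12]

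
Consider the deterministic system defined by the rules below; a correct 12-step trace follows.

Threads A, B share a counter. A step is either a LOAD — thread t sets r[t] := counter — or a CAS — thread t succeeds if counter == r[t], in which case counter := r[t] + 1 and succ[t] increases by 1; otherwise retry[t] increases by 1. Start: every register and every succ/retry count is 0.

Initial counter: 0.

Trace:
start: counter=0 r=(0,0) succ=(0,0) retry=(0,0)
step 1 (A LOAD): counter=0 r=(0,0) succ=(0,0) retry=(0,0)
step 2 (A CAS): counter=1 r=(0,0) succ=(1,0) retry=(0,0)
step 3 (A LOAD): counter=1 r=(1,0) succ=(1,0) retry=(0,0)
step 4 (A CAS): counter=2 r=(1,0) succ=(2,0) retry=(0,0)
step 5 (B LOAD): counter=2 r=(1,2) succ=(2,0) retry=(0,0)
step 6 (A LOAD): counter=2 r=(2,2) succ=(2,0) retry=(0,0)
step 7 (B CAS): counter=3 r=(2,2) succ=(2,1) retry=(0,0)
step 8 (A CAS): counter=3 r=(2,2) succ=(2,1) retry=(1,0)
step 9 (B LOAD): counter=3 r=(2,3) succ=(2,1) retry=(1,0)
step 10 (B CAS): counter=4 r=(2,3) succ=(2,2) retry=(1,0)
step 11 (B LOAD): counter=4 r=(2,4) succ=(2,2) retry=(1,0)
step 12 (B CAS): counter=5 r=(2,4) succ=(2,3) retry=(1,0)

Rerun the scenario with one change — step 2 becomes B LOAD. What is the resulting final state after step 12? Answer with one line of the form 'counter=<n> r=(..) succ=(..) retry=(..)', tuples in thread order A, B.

(re-executing from step 2 with the substitution; state before step 2: counter=0 r=(0,0) succ=(0,0) retry=(0,0))
step 2 (B LOAD): counter=0 r=(0,0) succ=(0,0) retry=(0,0)
step 3 (A LOAD): counter=0 r=(0,0) succ=(0,0) retry=(0,0)
step 4 (A CAS): counter=1 r=(0,0) succ=(1,0) retry=(0,0)
step 5 (B LOAD): counter=1 r=(0,1) succ=(1,0) retry=(0,0)
step 6 (A LOAD): counter=1 r=(1,1) succ=(1,0) retry=(0,0)
step 7 (B CAS): counter=2 r=(1,1) succ=(1,1) retry=(0,0)
step 8 (A CAS): counter=2 r=(1,1) succ=(1,1) retry=(1,0)
step 9 (B LOAD): counter=2 r=(1,2) succ=(1,1) retry=(1,0)
step 10 (B CAS): counter=3 r=(1,2) succ=(1,2) retry=(1,0)
step 11 (B LOAD): counter=3 r=(1,3) succ=(1,2) retry=(1,0)
step 12 (B CAS): counter=4 r=(1,3) succ=(1,3) retry=(1,0)

counter=4 r=(1,3) succ=(1,3) retry=(1,0)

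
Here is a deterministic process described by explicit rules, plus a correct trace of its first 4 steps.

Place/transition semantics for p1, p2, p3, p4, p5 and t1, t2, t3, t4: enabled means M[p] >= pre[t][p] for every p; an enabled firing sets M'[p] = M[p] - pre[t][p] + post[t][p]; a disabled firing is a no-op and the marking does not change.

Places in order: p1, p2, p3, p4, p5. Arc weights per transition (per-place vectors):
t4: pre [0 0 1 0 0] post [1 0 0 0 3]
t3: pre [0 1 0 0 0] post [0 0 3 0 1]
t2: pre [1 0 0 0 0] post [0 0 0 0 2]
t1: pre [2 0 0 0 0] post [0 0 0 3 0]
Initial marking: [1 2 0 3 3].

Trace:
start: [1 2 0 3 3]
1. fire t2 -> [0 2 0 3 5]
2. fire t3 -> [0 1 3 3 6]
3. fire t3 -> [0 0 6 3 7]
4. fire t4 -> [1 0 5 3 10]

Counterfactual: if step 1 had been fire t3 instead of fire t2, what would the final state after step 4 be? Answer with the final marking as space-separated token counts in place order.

(re-executing from step 1 with the substitution; state before step 1: [1 2 0 3 3])
1. fire t3 -> [1 1 3 3 4]
2. fire t3 -> [1 0 6 3 5]
3. fire t3 -> [1 0 6 3 5]
4. fire t4 -> [2 0 5 3 8]

2 0 5 3 8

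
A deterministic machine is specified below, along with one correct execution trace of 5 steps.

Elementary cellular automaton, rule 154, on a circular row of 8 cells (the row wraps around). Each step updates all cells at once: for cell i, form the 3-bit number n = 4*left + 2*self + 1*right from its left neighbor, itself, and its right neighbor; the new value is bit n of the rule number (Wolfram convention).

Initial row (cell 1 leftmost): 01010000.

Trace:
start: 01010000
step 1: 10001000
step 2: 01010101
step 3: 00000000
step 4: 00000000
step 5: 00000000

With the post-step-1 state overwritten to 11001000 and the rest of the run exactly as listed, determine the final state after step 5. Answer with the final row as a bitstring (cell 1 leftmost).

state after step 1 := 11001000
step 2: 10110101
step 3: 00100001
step 4: 11010010
step 5: 10001100

10001100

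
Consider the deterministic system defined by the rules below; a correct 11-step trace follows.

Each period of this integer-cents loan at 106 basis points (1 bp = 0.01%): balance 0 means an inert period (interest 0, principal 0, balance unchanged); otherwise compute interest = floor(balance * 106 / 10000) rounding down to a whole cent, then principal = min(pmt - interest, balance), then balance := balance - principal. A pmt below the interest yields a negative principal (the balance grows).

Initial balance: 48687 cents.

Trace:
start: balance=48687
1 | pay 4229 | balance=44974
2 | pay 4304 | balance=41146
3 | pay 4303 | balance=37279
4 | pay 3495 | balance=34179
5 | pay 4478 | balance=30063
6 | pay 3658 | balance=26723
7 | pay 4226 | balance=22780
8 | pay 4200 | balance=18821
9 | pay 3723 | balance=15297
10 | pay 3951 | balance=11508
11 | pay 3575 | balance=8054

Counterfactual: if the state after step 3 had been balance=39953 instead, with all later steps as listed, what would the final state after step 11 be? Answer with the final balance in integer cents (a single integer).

state after step 3 := balance=39953
4 | pay 3495 | balance=36881
5 | pay 4478 | balance=32793
6 | pay 3658 | balance=29482
7 | pay 4226 | balance=25568
8 | pay 4200 | balance=21639
9 | pay 3723 | balance=18145
10 | pay 3951 | balance=14386
11 | pay 3575 | balance=10963

10963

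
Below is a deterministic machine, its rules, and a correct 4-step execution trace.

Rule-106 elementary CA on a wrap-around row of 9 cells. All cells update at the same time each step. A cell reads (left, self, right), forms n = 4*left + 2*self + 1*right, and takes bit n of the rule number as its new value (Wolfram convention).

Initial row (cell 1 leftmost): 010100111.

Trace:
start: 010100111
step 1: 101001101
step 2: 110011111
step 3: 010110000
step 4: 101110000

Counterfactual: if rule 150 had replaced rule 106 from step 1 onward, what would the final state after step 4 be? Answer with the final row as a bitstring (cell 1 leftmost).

000111000

(re-executing steps 1..4 under rule 150; state before step 1: 010100111)
step 1: 010111010
step 2: 110010011
step 3: 101111101
step 4: 000111000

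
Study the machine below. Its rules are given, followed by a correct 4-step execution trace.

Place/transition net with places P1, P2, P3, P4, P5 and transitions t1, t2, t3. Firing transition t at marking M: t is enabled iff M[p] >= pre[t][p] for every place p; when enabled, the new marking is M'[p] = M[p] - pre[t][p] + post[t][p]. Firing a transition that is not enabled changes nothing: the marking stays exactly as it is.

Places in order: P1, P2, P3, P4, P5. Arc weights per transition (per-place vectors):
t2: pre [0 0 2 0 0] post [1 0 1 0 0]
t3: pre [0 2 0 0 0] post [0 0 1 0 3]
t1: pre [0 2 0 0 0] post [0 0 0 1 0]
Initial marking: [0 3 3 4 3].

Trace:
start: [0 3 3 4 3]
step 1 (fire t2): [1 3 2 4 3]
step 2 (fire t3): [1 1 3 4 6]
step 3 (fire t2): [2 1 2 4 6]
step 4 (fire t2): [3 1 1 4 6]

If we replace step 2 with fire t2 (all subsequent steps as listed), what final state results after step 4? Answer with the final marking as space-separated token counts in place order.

(re-executing from step 2 with the substitution; state before step 2: [1 3 2 4 3])
step 2 (fire t2): [2 3 1 4 3]
step 3 (fire t2): [2 3 1 4 3]
step 4 (fire t2): [2 3 1 4 3]

2 3 1 4 3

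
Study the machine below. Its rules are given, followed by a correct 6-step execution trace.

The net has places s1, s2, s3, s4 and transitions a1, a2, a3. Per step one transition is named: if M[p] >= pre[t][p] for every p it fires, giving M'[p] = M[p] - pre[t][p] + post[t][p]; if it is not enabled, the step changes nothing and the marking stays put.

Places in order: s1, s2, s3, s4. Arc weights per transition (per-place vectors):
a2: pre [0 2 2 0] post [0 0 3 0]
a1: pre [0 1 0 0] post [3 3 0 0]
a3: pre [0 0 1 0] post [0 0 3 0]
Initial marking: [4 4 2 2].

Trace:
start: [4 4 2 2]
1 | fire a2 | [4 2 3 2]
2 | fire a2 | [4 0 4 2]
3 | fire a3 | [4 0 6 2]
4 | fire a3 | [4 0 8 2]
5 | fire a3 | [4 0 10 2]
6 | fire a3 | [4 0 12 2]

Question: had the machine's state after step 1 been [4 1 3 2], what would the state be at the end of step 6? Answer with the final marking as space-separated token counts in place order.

state after step 1 := [4 1 3 2]
2 | fire a2 | [4 1 3 2]
3 | fire a3 | [4 1 5 2]
4 | fire a3 | [4 1 7 2]
5 | fire a3 | [4 1 9 2]
6 | fire a3 | [4 1 11 2]

4 1 11 2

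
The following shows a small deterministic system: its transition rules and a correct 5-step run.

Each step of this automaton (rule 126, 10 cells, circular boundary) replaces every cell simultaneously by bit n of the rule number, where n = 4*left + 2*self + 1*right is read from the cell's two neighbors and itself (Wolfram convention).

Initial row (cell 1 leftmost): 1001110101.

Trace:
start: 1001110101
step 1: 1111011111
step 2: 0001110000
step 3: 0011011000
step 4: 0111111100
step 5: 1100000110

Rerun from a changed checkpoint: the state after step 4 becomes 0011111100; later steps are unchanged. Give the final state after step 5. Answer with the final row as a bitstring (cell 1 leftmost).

state after step 4 := 0011111100
step 5: 0110000110

0110000110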